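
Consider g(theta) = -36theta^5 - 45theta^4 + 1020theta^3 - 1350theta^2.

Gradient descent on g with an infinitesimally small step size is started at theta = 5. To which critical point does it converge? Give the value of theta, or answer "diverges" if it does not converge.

diverges

g'(theta) = -180theta(theta - 3)(theta - 1)(theta + 5), so g'(5) = -72000.
Gradient descent moves in the -g' direction, i.e. theta is increasing.
There is no critical point above theta=5, and g' keeps the same sign, so the iterate runs off to +∞.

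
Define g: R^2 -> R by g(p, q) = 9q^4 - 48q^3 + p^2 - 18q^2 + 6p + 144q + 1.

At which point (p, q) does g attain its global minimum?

(-3, 4)

g(p,q) separates as A(p) + B(q) + 1, so its minimum is min A + min B + 1.
A'(p) = 2p + 6 vanishes at p ∈ {-3}; B'(q) = 36(q - 4)(q - 1)(q + 1) vanishes at q ∈ {-1, 1, 4}.
Local minima of A (where A''>0): A(-3)=-9. Local minima of B: B(-1)=-105, B(4)=-480.
So the global minimum of g is A(-3) + B(4) + 1 = -9 − 480 + 1 = -488, attained at (-3, 4).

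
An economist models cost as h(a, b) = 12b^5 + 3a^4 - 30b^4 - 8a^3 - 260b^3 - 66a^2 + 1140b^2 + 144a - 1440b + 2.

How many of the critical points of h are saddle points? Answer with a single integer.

6

h separates as a function of a plus a function of b, so ∇h=0 decouples.
∂h/∂a = 12(a - 4)(a - 1)(a + 3) = 0 at a ∈ {-3, 1, 4}; ∂h/∂b = 60(b - 3)(b - 2)(b - 1)(b + 4) = 0 at b ∈ {-4, 1, 2, 3}.
The Hessian is diagonal: diag(h_aa, h_bb). Second derivatives: h_aa(-3)=336, h_aa(1)=-144, h_aa(4)=252; h_bb(-4)=-12600, h_bb(1)=600, h_bb(2)=-360, h_bb(3)=840.
Saddle points occur where the two diagonal entries have opposite signs: (-3, -4), (-3, 2), (1, 1), (1, 3), (4, -4), (4, 2). Count: 6.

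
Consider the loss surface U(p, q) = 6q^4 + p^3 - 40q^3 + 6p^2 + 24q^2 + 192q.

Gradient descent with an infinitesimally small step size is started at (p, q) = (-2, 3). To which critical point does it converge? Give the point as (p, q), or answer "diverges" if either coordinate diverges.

(0, 4)

U is separable, so gradient descent decouples: p follows -∂U/∂p, q follows -∂U/∂q.
∂U/∂p = 3p(p + 4); at p=-2 this is -12, so p increases.
∂U/∂q = 24(q - 4)(q - 2)(q + 1); at q=3 this is -96, so q increases.
p converges to its nearest critical value 0 (a local min of the p-part); q converges to 4. The iterate converges to (0, 4).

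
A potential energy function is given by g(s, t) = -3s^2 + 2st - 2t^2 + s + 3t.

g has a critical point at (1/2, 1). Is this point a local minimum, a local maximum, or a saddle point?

local maximum

The Hessian of g is constant: H = [[-6, 2], [2, -4]].
det(H) = (-6)·(-4) − 2² = 20.
det(H) > 0 and tr(H) = -10 < 0, so H is negative definite and the point is a local maximum.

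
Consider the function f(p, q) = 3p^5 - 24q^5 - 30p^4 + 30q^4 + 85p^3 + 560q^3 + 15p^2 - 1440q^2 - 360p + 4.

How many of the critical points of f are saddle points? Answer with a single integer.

8

f separates as a function of p plus a function of q, so ∇f=0 decouples.
∂f/∂p = 15(p - 4)(p - 3)(p - 2)(p + 1) = 0 at p ∈ {-1, 2, 3, 4}; ∂f/∂q = -120q(q - 3)(q - 2)(q + 4) = 0 at q ∈ {-4, 0, 2, 3}.
The Hessian is diagonal: diag(f_pp, f_qq). Second derivatives: f_pp(-1)=-900, f_pp(2)=90, f_pp(3)=-60, f_pp(4)=150; f_qq(-4)=20160, f_qq(0)=-2880, f_qq(2)=1440, f_qq(3)=-2520.
Saddle points occur where the two diagonal entries have opposite signs: (-1, -4), (-1, 2), (2, 0), (2, 3), (3, -4), (3, 2), (4, 0), (4, 3). Count: 8.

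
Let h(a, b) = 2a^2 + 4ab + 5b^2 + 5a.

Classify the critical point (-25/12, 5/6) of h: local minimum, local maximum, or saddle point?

The Hessian of h is constant: H = [[4, 4], [4, 10]].
det(H) = 4·10 − 4² = 24.
det(H) > 0 and tr(H) = 14 > 0, so H is positive definite and the point is a local minimum.

local minimum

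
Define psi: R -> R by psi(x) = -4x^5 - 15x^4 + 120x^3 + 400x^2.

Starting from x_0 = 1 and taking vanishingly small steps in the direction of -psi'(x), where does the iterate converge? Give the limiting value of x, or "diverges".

0

psi'(x) = -20x(x - 4)(x + 2)(x + 5), so psi'(1) = 1080.
Gradient descent moves in the -psi' direction, i.e. x is decreasing.
The nearest critical point in that direction is x = 0, where psi'' = 800 > 0 (a local minimum). The iterate converges there.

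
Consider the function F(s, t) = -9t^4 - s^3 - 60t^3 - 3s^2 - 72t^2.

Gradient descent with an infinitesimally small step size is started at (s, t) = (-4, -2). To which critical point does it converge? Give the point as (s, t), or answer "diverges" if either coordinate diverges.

(-2, -1)

F is separable, so gradient descent decouples: s follows -∂F/∂s, t follows -∂F/∂t.
∂F/∂s = -3s(s + 2); at s=-4 this is -24, so s increases.
∂F/∂t = -36t(t + 1)(t + 4); at t=-2 this is -144, so t increases.
s converges to its nearest critical value -2 (a local min of the s-part); t converges to -1. The iterate converges to (-2, -1).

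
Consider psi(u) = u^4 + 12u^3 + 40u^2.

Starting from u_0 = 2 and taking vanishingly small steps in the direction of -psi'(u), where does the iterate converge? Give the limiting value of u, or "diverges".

0

psi'(u) = 4u(u + 4)(u + 5), so psi'(2) = 336.
Gradient descent moves in the -psi' direction, i.e. u is decreasing.
The nearest critical point in that direction is u = 0, where psi'' = 80 > 0 (a local minimum). The iterate converges there.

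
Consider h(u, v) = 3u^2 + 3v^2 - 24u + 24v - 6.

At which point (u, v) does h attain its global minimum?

h(u,v) separates as P(u) + Q(v) − 6, so its minimum is min P + min Q − 6.
P'(u) = 6u - 24 vanishes at u ∈ {4}; Q'(v) = 6v + 24 vanishes at v ∈ {-4}.
Local minima of P (where P''>0): P(4)=-48. Local minima of Q: Q(-4)=-48.
So the global minimum of h is P(4) + Q(-4) − 6 = -48 − 48 − 6 = -102, attained at (4, -4).

(4, -4)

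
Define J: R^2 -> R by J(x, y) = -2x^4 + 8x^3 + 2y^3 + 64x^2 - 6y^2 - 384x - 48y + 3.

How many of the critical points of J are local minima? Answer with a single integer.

J separates as a function of x plus a function of y, so ∇J=0 decouples.
∂J/∂x = -8(x - 4)(x - 3)(x + 4) = 0 at x ∈ {-4, 3, 4}; ∂J/∂y = 6(y - 4)(y + 2) = 0 at y ∈ {-2, 4}.
The Hessian is diagonal: diag(J_xx, J_yy). Second derivatives: J_xx(-4)=-448, J_xx(3)=56, J_xx(4)=-64; J_yy(-2)=-36, J_yy(4)=36.
Local minima occur where both diagonal entries positive: (3, 4). Count: 1.

1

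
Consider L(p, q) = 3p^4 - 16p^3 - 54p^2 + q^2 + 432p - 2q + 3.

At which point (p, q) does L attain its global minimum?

L(p,q) separates as A(p) + B(q) + 3, so its minimum is min A + min B + 3.
A'(p) = 12(p - 4)(p - 3)(p + 3) vanishes at p ∈ {-3, 3, 4}; B'(q) = 2q - 2 vanishes at q ∈ {1}.
Local minima of A (where A''>0): A(-3)=-1107, A(4)=608. Local minima of B: B(1)=-1.
So the global minimum of L is A(-3) + B(1) + 3 = -1107 − 1 + 3 = -1105, attained at (-3, 1).

(-3, 1)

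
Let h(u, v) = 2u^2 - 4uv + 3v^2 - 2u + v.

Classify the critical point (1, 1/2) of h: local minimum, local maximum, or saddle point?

local minimum

The Hessian of h is constant: H = [[4, -4], [-4, 6]].
det(H) = 4·6 − (-4)² = 8.
det(H) > 0 and tr(H) = 10 > 0, so H is positive definite and the point is a local minimum.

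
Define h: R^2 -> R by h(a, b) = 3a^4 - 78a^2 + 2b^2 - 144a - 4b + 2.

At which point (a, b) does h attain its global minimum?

h(a,b) separates as P(a) + Q(b) + 2, so its minimum is min P + min Q + 2.
P'(a) = 12(a - 4)(a + 1)(a + 3) vanishes at a ∈ {-3, -1, 4}; Q'(b) = 4b - 4 vanishes at b ∈ {1}.
Local minima of P (where P''>0): P(-3)=-27, P(4)=-1056. Local minima of Q: Q(1)=-2.
So the global minimum of h is P(4) + Q(1) + 2 = -1056 − 2 + 2 = -1056, attained at (4, 1).

(4, 1)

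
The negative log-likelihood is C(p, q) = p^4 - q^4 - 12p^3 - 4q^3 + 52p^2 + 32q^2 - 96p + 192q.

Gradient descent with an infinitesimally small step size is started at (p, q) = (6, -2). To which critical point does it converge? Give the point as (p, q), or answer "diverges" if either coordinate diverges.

(4, -3)

C is separable, so gradient descent decouples: p follows -∂C/∂p, q follows -∂C/∂q.
∂C/∂p = 4(p - 4)(p - 3)(p - 2); at p=6 this is 96, so p decreases.
∂C/∂q = -4(q - 4)(q + 3)(q + 4); at q=-2 this is 48, so q decreases.
p converges to its nearest critical value 4 (a local min of the p-part); q converges to -3. The iterate converges to (4, -3).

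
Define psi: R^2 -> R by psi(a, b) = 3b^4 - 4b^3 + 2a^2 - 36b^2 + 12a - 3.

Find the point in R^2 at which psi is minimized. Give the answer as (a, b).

(-3, 3)

psi(a,b) separates as P(a) + Q(b) − 3, so its minimum is min P + min Q − 3.
P'(a) = 4a + 12 vanishes at a ∈ {-3}; Q'(b) = 12b(b - 3)(b + 2) vanishes at b ∈ {-2, 0, 3}.
Local minima of P (where P''>0): P(-3)=-18. Local minima of Q: Q(-2)=-64, Q(3)=-189.
So the global minimum of psi is P(-3) + Q(3) − 3 = -18 − 189 − 3 = -210, attained at (-3, 3).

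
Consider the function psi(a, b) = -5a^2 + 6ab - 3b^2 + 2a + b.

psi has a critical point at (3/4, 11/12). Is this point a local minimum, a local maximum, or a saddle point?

The Hessian of psi is constant: H = [[-10, 6], [6, -6]].
det(H) = (-10)·(-6) − 6² = 24.
det(H) > 0 and tr(H) = -16 < 0, so H is negative definite and the point is a local maximum.

local maximum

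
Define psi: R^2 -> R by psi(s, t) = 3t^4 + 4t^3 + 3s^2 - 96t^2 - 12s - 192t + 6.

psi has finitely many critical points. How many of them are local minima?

psi separates as a function of s plus a function of t, so ∇psi=0 decouples.
∂psi/∂s = 6(s - 2) = 0 at s ∈ {2}; ∂psi/∂t = 12(t - 4)(t + 1)(t + 4) = 0 at t ∈ {-4, -1, 4}.
The Hessian is diagonal: diag(psi_ss, psi_tt). Second derivatives: psi_ss(2)=6; psi_tt(-4)=288, psi_tt(-1)=-180, psi_tt(4)=480.
Local minima occur where both diagonal entries positive: (2, -4), (2, 4). Count: 2.

2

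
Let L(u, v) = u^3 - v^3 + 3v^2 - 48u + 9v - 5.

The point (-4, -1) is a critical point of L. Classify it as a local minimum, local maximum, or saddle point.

The mixed partial ∂²L/∂u∂v is 0, so the Hessian at any point is diag(L_uu, L_vv) = diag(6u, 6(-v + 1)).
At (-4, -1): H = diag(-24, 12).
The eigenvalues have opposite signs, so H is indefinite: a saddle point.

saddle point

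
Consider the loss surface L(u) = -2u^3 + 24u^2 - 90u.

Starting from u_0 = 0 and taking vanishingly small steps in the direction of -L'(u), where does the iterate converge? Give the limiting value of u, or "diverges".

3

L'(u) = -6(u - 5)(u - 3), so L'(0) = -90.
Gradient descent moves in the -L' direction, i.e. u is increasing.
The nearest critical point in that direction is u = 3, where L'' = 12 > 0 (a local minimum). The iterate converges there.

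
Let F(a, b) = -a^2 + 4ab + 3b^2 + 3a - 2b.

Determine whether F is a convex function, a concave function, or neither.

F is quadratic, so its Hessian is the constant matrix H = [[-2, 4], [4, 6]].
det(H) = -28, tr(H) = 4.
det(H) < 0, so H is indefinite: neither convex nor concave.

neither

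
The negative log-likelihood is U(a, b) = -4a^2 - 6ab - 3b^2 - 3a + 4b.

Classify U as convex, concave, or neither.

U is quadratic, so its Hessian is the constant matrix H = [[-8, -6], [-6, -6]].
det(H) = 12, tr(H) = -14.
det(H) > 0 and tr(H) < 0, so H is negative definite everywhere: concave.

concave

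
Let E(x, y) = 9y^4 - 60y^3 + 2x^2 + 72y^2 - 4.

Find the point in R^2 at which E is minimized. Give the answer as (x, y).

(0, 4)

E(x,y) separates as P(x) + Q(y) − 4, so its minimum is min P + min Q − 4.
P'(x) = 4x vanishes at x ∈ {0}; Q'(y) = 36y(y - 4)(y - 1) vanishes at y ∈ {0, 1, 4}.
Local minima of P (where P''>0): P(0)=0. Local minima of Q: Q(0)=0, Q(4)=-384.
So the global minimum of E is P(0) + Q(4) − 4 = 0 − 384 − 4 = -388, attained at (0, 4).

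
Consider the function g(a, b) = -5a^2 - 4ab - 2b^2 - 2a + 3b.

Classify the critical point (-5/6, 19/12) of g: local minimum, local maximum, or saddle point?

The Hessian of g is constant: H = [[-10, -4], [-4, -4]].
det(H) = (-10)·(-4) − (-4)² = 24.
det(H) > 0 and tr(H) = -14 < 0, so H is negative definite and the point is a local maximum.

local maximum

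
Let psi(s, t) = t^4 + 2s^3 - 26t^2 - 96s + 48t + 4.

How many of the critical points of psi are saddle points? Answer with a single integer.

3

psi separates as a function of s plus a function of t, so ∇psi=0 decouples.
∂psi/∂s = 6(s - 4)(s + 4) = 0 at s ∈ {-4, 4}; ∂psi/∂t = 4(t - 3)(t - 1)(t + 4) = 0 at t ∈ {-4, 1, 3}.
The Hessian is diagonal: diag(psi_ss, psi_tt). Second derivatives: psi_ss(-4)=-48, psi_ss(4)=48; psi_tt(-4)=140, psi_tt(1)=-40, psi_tt(3)=56.
Saddle points occur where the two diagonal entries have opposite signs: (-4, -4), (-4, 3), (4, 1). Count: 3.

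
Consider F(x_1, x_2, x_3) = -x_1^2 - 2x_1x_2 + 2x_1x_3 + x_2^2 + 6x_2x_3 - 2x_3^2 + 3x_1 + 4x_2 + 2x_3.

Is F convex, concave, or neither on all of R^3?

F is quadratic, so its Hessian is the constant matrix H = [[-2, -2, 2], [-2, 2, 6], [2, 6, -4]].
Leading principal minors: -2, -8, 48.
Neither pattern holds ⇒ H is indefinite ⇒ neither convex nor concave.

neither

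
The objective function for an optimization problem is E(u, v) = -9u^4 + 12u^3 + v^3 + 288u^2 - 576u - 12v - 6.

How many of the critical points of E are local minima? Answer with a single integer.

E separates as a function of u plus a function of v, so ∇E=0 decouples.
∂E/∂u = -36(u - 4)(u - 1)(u + 4) = 0 at u ∈ {-4, 1, 4}; ∂E/∂v = 3(v - 2)(v + 2) = 0 at v ∈ {-2, 2}.
The Hessian is diagonal: diag(E_uu, E_vv). Second derivatives: E_uu(-4)=-1440, E_uu(1)=540, E_uu(4)=-864; E_vv(-2)=-12, E_vv(2)=12.
Local minima occur where both diagonal entries positive: (1, 2). Count: 1.

1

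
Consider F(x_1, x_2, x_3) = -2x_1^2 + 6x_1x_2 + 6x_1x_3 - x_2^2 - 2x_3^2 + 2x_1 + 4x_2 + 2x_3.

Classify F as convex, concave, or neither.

F is quadratic, so its Hessian is the constant matrix H = [[-4, 6, 6], [6, -2, 0], [6, 0, -4]].
Leading principal minors: -4, -28, 184.
Neither pattern holds ⇒ H is indefinite ⇒ neither convex nor concave.

neither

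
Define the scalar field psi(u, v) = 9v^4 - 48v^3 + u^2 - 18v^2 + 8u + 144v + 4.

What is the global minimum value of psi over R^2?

psi(u,v) separates as P(u) + Q(v) + 4, so its minimum is min P + min Q + 4.
P'(u) = 2u + 8 vanishes at u ∈ {-4}; Q'(v) = 36(v - 4)(v - 1)(v + 1) vanishes at v ∈ {-1, 1, 4}.
Local minima of P (where P''>0): P(-4)=-16. Local minima of Q: Q(-1)=-105, Q(4)=-480.
So the global minimum of psi is P(-4) + Q(4) + 4 = -16 − 480 + 4 = -492, attained at (-4, 4).

-492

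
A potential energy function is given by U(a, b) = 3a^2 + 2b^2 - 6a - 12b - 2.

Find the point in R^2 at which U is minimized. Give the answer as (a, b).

(1, 3)

U(a,b) separates as P(a) + Q(b) − 2, so its minimum is min P + min Q − 2.
P'(a) = 6a - 6 vanishes at a ∈ {1}; Q'(b) = 4b - 12 vanishes at b ∈ {3}.
Local minima of P (where P''>0): P(1)=-3. Local minima of Q: Q(3)=-18.
So the global minimum of U is P(1) + Q(3) − 2 = -3 − 18 − 2 = -23, attained at (1, 3).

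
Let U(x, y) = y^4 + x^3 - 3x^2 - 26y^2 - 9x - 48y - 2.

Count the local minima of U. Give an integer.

U separates as a function of x plus a function of y, so ∇U=0 decouples.
∂U/∂x = 3(x - 3)(x + 1) = 0 at x ∈ {-1, 3}; ∂U/∂y = 4(y - 4)(y + 1)(y + 3) = 0 at y ∈ {-3, -1, 4}.
The Hessian is diagonal: diag(U_xx, U_yy). Second derivatives: U_xx(-1)=-12, U_xx(3)=12; U_yy(-3)=56, U_yy(-1)=-40, U_yy(4)=140.
Local minima occur where both diagonal entries positive: (3, -3), (3, 4). Count: 2.

2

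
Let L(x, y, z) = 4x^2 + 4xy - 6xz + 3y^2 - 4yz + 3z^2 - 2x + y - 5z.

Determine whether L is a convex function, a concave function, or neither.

convex

L is quadratic, so its Hessian is the constant matrix H = [[8, 4, -6], [4, 6, -4], [-6, -4, 6]].
Leading principal minors: 8, 32, 40.
All positive ⇒ H ≻ 0 ⇒ convex.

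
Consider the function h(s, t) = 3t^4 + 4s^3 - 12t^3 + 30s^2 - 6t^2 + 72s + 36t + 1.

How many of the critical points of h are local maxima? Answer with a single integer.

h separates as a function of s plus a function of t, so ∇h=0 decouples.
∂h/∂s = 12(s + 2)(s + 3) = 0 at s ∈ {-3, -2}; ∂h/∂t = 12(t - 3)(t - 1)(t + 1) = 0 at t ∈ {-1, 1, 3}.
The Hessian is diagonal: diag(h_ss, h_tt). Second derivatives: h_ss(-3)=-12, h_ss(-2)=12; h_tt(-1)=96, h_tt(1)=-48, h_tt(3)=96.
Local maxima occur where both diagonal entries negative: (-3, 1). Count: 1.

1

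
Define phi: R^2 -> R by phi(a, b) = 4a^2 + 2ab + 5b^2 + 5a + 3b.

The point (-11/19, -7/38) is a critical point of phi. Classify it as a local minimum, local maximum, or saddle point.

local minimum

The Hessian of phi is constant: H = [[8, 2], [2, 10]].
det(H) = 8·10 − 2² = 76.
det(H) > 0 and tr(H) = 18 > 0, so H is positive definite and the point is a local minimum.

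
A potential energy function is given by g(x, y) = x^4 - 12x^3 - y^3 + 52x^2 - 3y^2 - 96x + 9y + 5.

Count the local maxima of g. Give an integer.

1

g separates as a function of x plus a function of y, so ∇g=0 decouples.
∂g/∂x = 4(x - 4)(x - 3)(x - 2) = 0 at x ∈ {2, 3, 4}; ∂g/∂y = -3(y - 1)(y + 3) = 0 at y ∈ {-3, 1}.
The Hessian is diagonal: diag(g_xx, g_yy). Second derivatives: g_xx(2)=8, g_xx(3)=-4, g_xx(4)=8; g_yy(-3)=12, g_yy(1)=-12.
Local maxima occur where both diagonal entries negative: (3, 1). Count: 1.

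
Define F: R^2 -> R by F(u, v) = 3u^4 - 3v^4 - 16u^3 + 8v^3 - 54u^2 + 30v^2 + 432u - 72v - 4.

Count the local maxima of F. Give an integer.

2

F separates as a function of u plus a function of v, so ∇F=0 decouples.
∂F/∂u = 12(u - 4)(u - 3)(u + 3) = 0 at u ∈ {-3, 3, 4}; ∂F/∂v = -12(v - 3)(v - 1)(v + 2) = 0 at v ∈ {-2, 1, 3}.
The Hessian is diagonal: diag(F_uu, F_vv). Second derivatives: F_uu(-3)=504, F_uu(3)=-72, F_uu(4)=84; F_vv(-2)=-180, F_vv(1)=72, F_vv(3)=-120.
Local maxima occur where both diagonal entries negative: (3, -2), (3, 3). Count: 2.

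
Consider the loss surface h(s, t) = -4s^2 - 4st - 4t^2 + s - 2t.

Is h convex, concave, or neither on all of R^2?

concave

h is quadratic, so its Hessian is the constant matrix H = [[-8, -4], [-4, -8]].
det(H) = 48, tr(H) = -16.
det(H) > 0 and tr(H) < 0, so H is negative definite everywhere: concave.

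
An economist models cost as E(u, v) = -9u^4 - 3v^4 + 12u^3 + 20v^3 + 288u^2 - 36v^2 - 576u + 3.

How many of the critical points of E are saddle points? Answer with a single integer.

E separates as a function of u plus a function of v, so ∇E=0 decouples.
∂E/∂u = -36(u - 4)(u - 1)(u + 4) = 0 at u ∈ {-4, 1, 4}; ∂E/∂v = -12v(v - 3)(v - 2) = 0 at v ∈ {0, 2, 3}.
The Hessian is diagonal: diag(E_uu, E_vv). Second derivatives: E_uu(-4)=-1440, E_uu(1)=540, E_uu(4)=-864; E_vv(0)=-72, E_vv(2)=24, E_vv(3)=-36.
Saddle points occur where the two diagonal entries have opposite signs: (-4, 2), (1, 0), (1, 3), (4, 2). Count: 4.

4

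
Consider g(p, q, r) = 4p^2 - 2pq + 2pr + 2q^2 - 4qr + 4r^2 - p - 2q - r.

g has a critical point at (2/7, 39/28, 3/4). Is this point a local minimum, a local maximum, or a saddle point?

The Hessian is constant: H = [[8, -2, 2], [-2, 4, -4], [2, -4, 8]].
Leading principal minors: Δ₁ = 8, Δ₂ = 28, Δ₃ = 112.
All leading minors are positive, so H is positive definite: a local minimum.

local minimum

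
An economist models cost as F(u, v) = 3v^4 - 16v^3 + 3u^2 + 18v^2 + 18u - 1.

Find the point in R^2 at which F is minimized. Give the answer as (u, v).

(-3, 3)

F(u,v) separates as P(u) + Q(v) − 1, so its minimum is min P + min Q − 1.
P'(u) = 6u + 18 vanishes at u ∈ {-3}; Q'(v) = 12v(v - 3)(v - 1) vanishes at v ∈ {0, 1, 3}.
Local minima of P (where P''>0): P(-3)=-27. Local minima of Q: Q(0)=0, Q(3)=-27.
So the global minimum of F is P(-3) + Q(3) − 1 = -27 − 27 − 1 = -55, attained at (-3, 3).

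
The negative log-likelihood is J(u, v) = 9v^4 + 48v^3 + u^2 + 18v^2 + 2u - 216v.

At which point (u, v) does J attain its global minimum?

(-1, 1)

J(u,v) separates as P(u) + Q(v), so its minimum is min P + min Q.
P'(u) = 2u + 2 vanishes at u ∈ {-1}; Q'(v) = 36(v - 1)(v + 2)(v + 3) vanishes at v ∈ {-3, -2, 1}.
Local minima of P (where P''>0): P(-1)=-1. Local minima of Q: Q(-3)=243, Q(1)=-141.
So the global minimum of J is P(-1) + Q(1) = -1 − 141 = -142, attained at (-1, 1).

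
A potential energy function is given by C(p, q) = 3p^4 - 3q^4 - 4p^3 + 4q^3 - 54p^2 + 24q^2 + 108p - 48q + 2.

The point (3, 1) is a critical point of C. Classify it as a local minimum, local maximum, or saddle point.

The mixed partial ∂²C/∂p∂q is 0, so the Hessian at any point is diag(C_pp, C_qq) = diag(12(3p^2 - 2p - 9), 12(-3q^2 + 2q + 4)).
At (3, 1): H = diag(144, 36).
Both eigenvalues are positive, so H is positive definite: a local minimum.

local minimum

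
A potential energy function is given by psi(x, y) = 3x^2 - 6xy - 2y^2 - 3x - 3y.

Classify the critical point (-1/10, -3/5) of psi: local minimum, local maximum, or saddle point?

saddle point

The Hessian of psi is constant: H = [[6, -6], [-6, -4]].
det(H) = 6·(-4) − (-6)² = -60.
Since det(H) < 0, H is indefinite and the critical point is a saddle point.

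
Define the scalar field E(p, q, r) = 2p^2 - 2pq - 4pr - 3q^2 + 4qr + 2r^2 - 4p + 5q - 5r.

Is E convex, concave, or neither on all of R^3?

neither

E is quadratic, so its Hessian is the constant matrix H = [[4, -2, -4], [-2, -6, 4], [-4, 4, 4]].
Leading principal minors: 4, -28, -16.
Neither pattern holds ⇒ H is indefinite ⇒ neither convex nor concave.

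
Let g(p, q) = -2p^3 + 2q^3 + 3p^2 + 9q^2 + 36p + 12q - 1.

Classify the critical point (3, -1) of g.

saddle point

The mixed partial ∂²g/∂p∂q is 0, so the Hessian at any point is diag(g_pp, g_qq) = diag(6(-2p + 1), 6(2q + 3)).
At (3, -1): H = diag(-30, 6).
The eigenvalues have opposite signs, so H is indefinite: a saddle point.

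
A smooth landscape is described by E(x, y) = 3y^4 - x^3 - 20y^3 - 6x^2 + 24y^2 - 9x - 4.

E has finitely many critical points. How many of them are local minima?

E separates as a function of x plus a function of y, so ∇E=0 decouples.
∂E/∂x = -3(x + 1)(x + 3) = 0 at x ∈ {-3, -1}; ∂E/∂y = 12y(y - 4)(y - 1) = 0 at y ∈ {0, 1, 4}.
The Hessian is diagonal: diag(E_xx, E_yy). Second derivatives: E_xx(-3)=6, E_xx(-1)=-6; E_yy(0)=48, E_yy(1)=-36, E_yy(4)=144.
Local minima occur where both diagonal entries positive: (-3, 0), (-3, 4). Count: 2.

2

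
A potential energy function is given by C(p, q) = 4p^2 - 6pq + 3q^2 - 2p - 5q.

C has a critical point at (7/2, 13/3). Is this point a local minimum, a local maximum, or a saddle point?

The Hessian of C is constant: H = [[8, -6], [-6, 6]].
det(H) = 8·6 − (-6)² = 12.
det(H) > 0 and tr(H) = 14 > 0, so H is positive definite and the point is a local minimum.

local minimum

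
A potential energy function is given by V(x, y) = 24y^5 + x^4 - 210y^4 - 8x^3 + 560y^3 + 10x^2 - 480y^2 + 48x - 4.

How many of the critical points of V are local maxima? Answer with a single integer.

2

V separates as a function of x plus a function of y, so ∇V=0 decouples.
∂V/∂x = 4(x - 4)(x - 3)(x + 1) = 0 at x ∈ {-1, 3, 4}; ∂V/∂y = 120y(y - 4)(y - 2)(y - 1) = 0 at y ∈ {0, 1, 2, 4}.
The Hessian is diagonal: diag(V_xx, V_yy). Second derivatives: V_xx(-1)=80, V_xx(3)=-16, V_xx(4)=20; V_yy(0)=-960, V_yy(1)=360, V_yy(2)=-480, V_yy(4)=2880.
Local maxima occur where both diagonal entries negative: (3, 0), (3, 2). Count: 2.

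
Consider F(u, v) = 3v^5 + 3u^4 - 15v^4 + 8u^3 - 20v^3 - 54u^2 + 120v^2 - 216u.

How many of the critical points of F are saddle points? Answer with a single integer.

6

F separates as a function of u plus a function of v, so ∇F=0 decouples.
∂F/∂u = 12(u - 3)(u + 2)(u + 3) = 0 at u ∈ {-3, -2, 3}; ∂F/∂v = 15v(v - 4)(v - 2)(v + 2) = 0 at v ∈ {-2, 0, 2, 4}.
The Hessian is diagonal: diag(F_uu, F_vv). Second derivatives: F_uu(-3)=72, F_uu(-2)=-60, F_uu(3)=360; F_vv(-2)=-720, F_vv(0)=240, F_vv(2)=-240, F_vv(4)=720.
Saddle points occur where the two diagonal entries have opposite signs: (-3, -2), (-3, 2), (-2, 0), (-2, 4), (3, -2), (3, 2). Count: 6.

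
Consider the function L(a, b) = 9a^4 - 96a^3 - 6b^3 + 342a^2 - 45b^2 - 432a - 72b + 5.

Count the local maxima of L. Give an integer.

L separates as a function of a plus a function of b, so ∇L=0 decouples.
∂L/∂a = 36(a - 4)(a - 3)(a - 1) = 0 at a ∈ {1, 3, 4}; ∂L/∂b = -18(b + 1)(b + 4) = 0 at b ∈ {-4, -1}.
The Hessian is diagonal: diag(L_aa, L_bb). Second derivatives: L_aa(1)=216, L_aa(3)=-72, L_aa(4)=108; L_bb(-4)=54, L_bb(-1)=-54.
Local maxima occur where both diagonal entries negative: (3, -1). Count: 1.

1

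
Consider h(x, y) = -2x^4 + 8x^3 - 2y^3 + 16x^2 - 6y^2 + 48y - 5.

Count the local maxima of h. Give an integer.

h separates as a function of x plus a function of y, so ∇h=0 decouples.
∂h/∂x = -8x(x - 4)(x + 1) = 0 at x ∈ {-1, 0, 4}; ∂h/∂y = -6(y - 2)(y + 4) = 0 at y ∈ {-4, 2}.
The Hessian is diagonal: diag(h_xx, h_yy). Second derivatives: h_xx(-1)=-40, h_xx(0)=32, h_xx(4)=-160; h_yy(-4)=36, h_yy(2)=-36.
Local maxima occur where both diagonal entries negative: (-1, 2), (4, 2). Count: 2.

2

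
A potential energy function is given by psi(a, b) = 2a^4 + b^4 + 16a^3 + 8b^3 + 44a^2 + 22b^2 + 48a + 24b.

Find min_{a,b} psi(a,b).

-27

psi(a,b) separates as P(a) + Q(b), so its minimum is min P + min Q.
P'(a) = 8(a + 1)(a + 2)(a + 3) vanishes at a ∈ {-3, -2, -1}; Q'(b) = 4(b + 1)(b + 2)(b + 3) vanishes at b ∈ {-3, -2, -1}.
Local minima of P (where P''>0): P(-3)=-18, P(-1)=-18. Local minima of Q: Q(-3)=-9, Q(-1)=-9.
So the global minimum of psi is P(-3) + Q(-3) = -18 − 9 = -27, attained at (-3, -3).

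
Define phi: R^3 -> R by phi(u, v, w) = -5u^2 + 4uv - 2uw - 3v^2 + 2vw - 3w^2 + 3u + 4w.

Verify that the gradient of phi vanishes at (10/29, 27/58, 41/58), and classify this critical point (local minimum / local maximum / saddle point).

local maximum

∇phi = (-10u + 4v - 2w + 3, 4u - 6v + 2w, -2u + 2v - 6w + 4); substituting (10/29, 27/58, 41/58) gives ∇phi = (0, 0, 0), so (10/29, 27/58, 41/58) is indeed a critical point.
The Hessian is constant: H = [[-10, 4, -2], [4, -6, 2], [-2, 2, -6]].
Leading principal minors: Δ₁ = -10, Δ₂ = 44, Δ₃ = -232.
The minors alternate sign starting negative (−, +, −), so H is negative definite: a local maximum.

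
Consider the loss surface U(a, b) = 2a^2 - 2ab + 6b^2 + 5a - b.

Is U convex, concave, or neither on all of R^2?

convex

U is quadratic, so its Hessian is the constant matrix H = [[4, -2], [-2, 12]].
det(H) = 44, tr(H) = 16.
det(H) > 0 and tr(H) > 0, so H is positive definite everywhere: convex.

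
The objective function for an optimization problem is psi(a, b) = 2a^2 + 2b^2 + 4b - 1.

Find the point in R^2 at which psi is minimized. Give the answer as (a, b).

(0, -1)

psi(a,b) separates as P(a) + Q(b) − 1, so its minimum is min P + min Q − 1.
P'(a) = 4a vanishes at a ∈ {0}; Q'(b) = 4b + 4 vanishes at b ∈ {-1}.
Local minima of P (where P''>0): P(0)=0. Local minima of Q: Q(-1)=-2.
So the global minimum of psi is P(0) + Q(-1) − 1 = 0 − 2 − 1 = -3, attained at (0, -1).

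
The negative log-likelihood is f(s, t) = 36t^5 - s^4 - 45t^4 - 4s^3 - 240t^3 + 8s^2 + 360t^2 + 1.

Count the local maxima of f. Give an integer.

4

f separates as a function of s plus a function of t, so ∇f=0 decouples.
∂f/∂s = -4s(s - 1)(s + 4) = 0 at s ∈ {-4, 0, 1}; ∂f/∂t = 180t(t - 2)(t - 1)(t + 2) = 0 at t ∈ {-2, 0, 1, 2}.
The Hessian is diagonal: diag(f_ss, f_tt). Second derivatives: f_ss(-4)=-80, f_ss(0)=16, f_ss(1)=-20; f_tt(-2)=-4320, f_tt(0)=720, f_tt(1)=-540, f_tt(2)=1440.
Local maxima occur where both diagonal entries negative: (-4, -2), (-4, 1), (1, -2), (1, 1). Count: 4.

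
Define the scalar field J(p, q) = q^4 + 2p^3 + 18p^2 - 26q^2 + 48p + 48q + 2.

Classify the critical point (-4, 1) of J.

local maximum

The mixed partial ∂²J/∂p∂q is 0, so the Hessian at any point is diag(J_pp, J_qq) = diag(12(p + 3), 4(3q^2 - 13)).
At (-4, 1): H = diag(-12, -40).
Both eigenvalues are negative, so H is negative definite: a local maximum.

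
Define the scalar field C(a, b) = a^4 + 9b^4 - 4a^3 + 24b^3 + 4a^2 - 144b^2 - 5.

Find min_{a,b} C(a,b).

-1541

C(a,b) separates as P(a) + Q(b) − 5, so its minimum is min P + min Q − 5.
P'(a) = 4a(a - 2)(a - 1) vanishes at a ∈ {0, 1, 2}; Q'(b) = 36b(b - 2)(b + 4) vanishes at b ∈ {-4, 0, 2}.
Local minima of P (where P''>0): P(0)=0, P(2)=0. Local minima of Q: Q(-4)=-1536, Q(2)=-240.
So the global minimum of C is P(0) + Q(-4) − 5 = 0 − 1536 − 5 = -1541, attained at (0, -4).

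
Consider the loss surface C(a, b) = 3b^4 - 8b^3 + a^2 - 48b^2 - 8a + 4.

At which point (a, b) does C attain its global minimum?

C(a,b) separates as P(a) + Q(b) + 4, so its minimum is min P + min Q + 4.
P'(a) = 2a - 8 vanishes at a ∈ {4}; Q'(b) = 12b(b - 4)(b + 2) vanishes at b ∈ {-2, 0, 4}.
Local minima of P (where P''>0): P(4)=-16. Local minima of Q: Q(-2)=-80, Q(4)=-512.
So the global minimum of C is P(4) + Q(4) + 4 = -16 − 512 + 4 = -524, attained at (4, 4).

(4, 4)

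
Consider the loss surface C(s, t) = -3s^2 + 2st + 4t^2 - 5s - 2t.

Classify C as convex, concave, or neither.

C is quadratic, so its Hessian is the constant matrix H = [[-6, 2], [2, 8]].
det(H) = -52, tr(H) = 2.
det(H) < 0, so H is indefinite: neither convex nor concave.

neither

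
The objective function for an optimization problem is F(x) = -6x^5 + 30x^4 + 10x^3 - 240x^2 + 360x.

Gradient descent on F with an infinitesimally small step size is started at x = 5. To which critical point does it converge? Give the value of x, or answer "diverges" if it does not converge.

F'(x) = -30(x - 3)(x - 2)(x - 1)(x + 2), so F'(5) = -5040.
Gradient descent moves in the -F' direction, i.e. x is increasing.
There is no critical point above x=5, and F' keeps the same sign, so the iterate runs off to +∞.

diverges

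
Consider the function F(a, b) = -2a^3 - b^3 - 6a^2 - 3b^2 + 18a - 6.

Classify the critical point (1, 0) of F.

The mixed partial ∂²F/∂a∂b is 0, so the Hessian at any point is diag(F_aa, F_bb) = diag(-12(a + 1), -6(b + 1)).
At (1, 0): H = diag(-24, -6).
Both eigenvalues are negative, so H is negative definite: a local maximum.

local maximum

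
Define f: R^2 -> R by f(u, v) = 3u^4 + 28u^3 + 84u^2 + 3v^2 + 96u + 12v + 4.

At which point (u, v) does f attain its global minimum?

(-4, -2)

f(u,v) separates as P(u) + Q(v) + 4, so its minimum is min P + min Q + 4.
P'(u) = 12(u + 1)(u + 2)(u + 4) vanishes at u ∈ {-4, -2, -1}; Q'(v) = 6v + 12 vanishes at v ∈ {-2}.
Local minima of P (where P''>0): P(-4)=-64, P(-1)=-37. Local minima of Q: Q(-2)=-12.
So the global minimum of f is P(-4) + Q(-2) + 4 = -64 − 12 + 4 = -72, attained at (-4, -2).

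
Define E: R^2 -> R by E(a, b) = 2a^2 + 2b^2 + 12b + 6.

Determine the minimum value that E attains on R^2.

-12

E(a,b) separates as P(a) + Q(b) + 6, so its minimum is min P + min Q + 6.
P'(a) = 4a vanishes at a ∈ {0}; Q'(b) = 4b + 12 vanishes at b ∈ {-3}.
Local minima of P (where P''>0): P(0)=0. Local minima of Q: Q(-3)=-18.
So the global minimum of E is P(0) + Q(-3) + 6 = 0 − 18 + 6 = -12, attained at (0, -3).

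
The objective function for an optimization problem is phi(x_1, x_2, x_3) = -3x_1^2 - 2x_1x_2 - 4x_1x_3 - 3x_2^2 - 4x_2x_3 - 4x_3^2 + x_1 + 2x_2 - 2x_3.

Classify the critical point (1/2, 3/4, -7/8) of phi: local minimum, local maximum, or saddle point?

The Hessian is constant: H = [[-6, -2, -4], [-2, -6, -4], [-4, -4, -8]].
Leading principal minors: Δ₁ = -6, Δ₂ = 32, Δ₃ = -128.
The minors alternate sign starting negative (−, +, −), so H is negative definite: a local maximum.

local maximum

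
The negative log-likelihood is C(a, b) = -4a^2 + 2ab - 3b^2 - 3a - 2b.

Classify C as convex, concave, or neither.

concave

C is quadratic, so its Hessian is the constant matrix H = [[-8, 2], [2, -6]].
det(H) = 44, tr(H) = -14.
det(H) > 0 and tr(H) < 0, so H is negative definite everywhere: concave.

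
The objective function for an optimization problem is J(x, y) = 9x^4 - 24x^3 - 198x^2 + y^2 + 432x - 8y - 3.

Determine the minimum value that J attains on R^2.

-1720

J(x,y) separates as P(x) + Q(y) − 3, so its minimum is min P + min Q − 3.
P'(x) = 36(x - 4)(x - 1)(x + 3) vanishes at x ∈ {-3, 1, 4}; Q'(y) = 2y - 8 vanishes at y ∈ {4}.
Local minima of P (where P''>0): P(-3)=-1701, P(4)=-672. Local minima of Q: Q(4)=-16.
So the global minimum of J is P(-3) + Q(4) − 3 = -1701 − 16 − 3 = -1720, attained at (-3, 4).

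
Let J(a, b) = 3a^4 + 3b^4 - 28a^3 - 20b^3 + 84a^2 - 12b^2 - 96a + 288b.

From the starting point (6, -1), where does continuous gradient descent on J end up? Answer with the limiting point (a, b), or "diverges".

(4, -2)

J is separable, so gradient descent decouples: a follows -∂J/∂a, b follows -∂J/∂b.
∂J/∂a = 12(a - 4)(a - 2)(a - 1); at a=6 this is 480, so a decreases.
∂J/∂b = 12(b - 4)(b - 3)(b + 2); at b=-1 this is 240, so b decreases.
a converges to its nearest critical value 4 (a local min of the a-part); b converges to -2. The iterate converges to (4, -2).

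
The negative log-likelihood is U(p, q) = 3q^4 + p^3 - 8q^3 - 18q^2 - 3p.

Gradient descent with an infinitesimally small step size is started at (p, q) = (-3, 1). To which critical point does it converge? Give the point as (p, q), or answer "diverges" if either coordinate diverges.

U is separable, so gradient descent decouples: p follows -∂U/∂p, q follows -∂U/∂q.
∂U/∂p = 3(p - 1)(p + 1); at p=-3 this is 24, so p decreases.
∂U/∂q = 12q(q - 3)(q + 1); at q=1 this is -48, so q increases.
The p-coordinate has no critical point in that direction and runs off to infinity.

diverges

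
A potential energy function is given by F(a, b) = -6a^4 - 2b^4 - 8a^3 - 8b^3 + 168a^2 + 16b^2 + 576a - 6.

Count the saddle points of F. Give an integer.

4

F separates as a function of a plus a function of b, so ∇F=0 decouples.
∂F/∂a = -24(a - 4)(a + 2)(a + 3) = 0 at a ∈ {-3, -2, 4}; ∂F/∂b = -8b(b - 1)(b + 4) = 0 at b ∈ {-4, 0, 1}.
The Hessian is diagonal: diag(F_aa, F_bb). Second derivatives: F_aa(-3)=-168, F_aa(-2)=144, F_aa(4)=-1008; F_bb(-4)=-160, F_bb(0)=32, F_bb(1)=-40.
Saddle points occur where the two diagonal entries have opposite signs: (-3, 0), (-2, -4), (-2, 1), (4, 0). Count: 4.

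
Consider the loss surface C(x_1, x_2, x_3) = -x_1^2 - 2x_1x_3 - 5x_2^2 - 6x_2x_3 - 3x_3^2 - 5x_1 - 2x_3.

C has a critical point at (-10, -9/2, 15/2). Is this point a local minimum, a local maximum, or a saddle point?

local maximum

The Hessian is constant: H = [[-2, 0, -2], [0, -10, -6], [-2, -6, -6]].
Leading principal minors: Δ₁ = -2, Δ₂ = 20, Δ₃ = -8.
The minors alternate sign starting negative (−, +, −), so H is negative definite: a local maximum.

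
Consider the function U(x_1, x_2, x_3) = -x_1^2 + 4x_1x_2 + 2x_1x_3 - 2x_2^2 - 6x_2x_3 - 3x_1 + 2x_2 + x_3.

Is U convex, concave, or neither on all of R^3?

neither

U is quadratic, so its Hessian is the constant matrix H = [[-2, 4, 2], [4, -4, -6], [2, -6, 0]].
Leading principal minors: -2, -8, -8.
Neither pattern holds ⇒ H is indefinite ⇒ neither convex nor concave.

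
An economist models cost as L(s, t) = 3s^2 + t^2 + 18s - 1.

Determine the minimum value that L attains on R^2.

-28

L(s,t) separates as P(s) + Q(t) − 1, so its minimum is min P + min Q − 1.
P'(s) = 6s + 18 vanishes at s ∈ {-3}; Q'(t) = 2t vanishes at t ∈ {0}.
Local minima of P (where P''>0): P(-3)=-27. Local minima of Q: Q(0)=0.
So the global minimum of L is P(-3) + Q(0) − 1 = -27 + 0 − 1 = -28, attained at (-3, 0).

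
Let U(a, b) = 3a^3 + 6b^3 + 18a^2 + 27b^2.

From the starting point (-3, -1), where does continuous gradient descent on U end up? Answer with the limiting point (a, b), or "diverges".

(0, 0)

U is separable, so gradient descent decouples: a follows -∂U/∂a, b follows -∂U/∂b.
∂U/∂a = 9a(a + 4); at a=-3 this is -27, so a increases.
∂U/∂b = 18b(b + 3); at b=-1 this is -36, so b increases.
a converges to its nearest critical value 0 (a local min of the a-part); b converges to 0. The iterate converges to (0, 0).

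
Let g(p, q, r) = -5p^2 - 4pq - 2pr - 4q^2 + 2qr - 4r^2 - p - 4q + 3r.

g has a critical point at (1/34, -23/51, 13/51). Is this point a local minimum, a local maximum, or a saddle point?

local maximum

The Hessian is constant: H = [[-10, -4, -2], [-4, -8, 2], [-2, 2, -8]].
Leading principal minors: Δ₁ = -10, Δ₂ = 64, Δ₃ = -408.
The minors alternate sign starting negative (−, +, −), so H is negative definite: a local maximum.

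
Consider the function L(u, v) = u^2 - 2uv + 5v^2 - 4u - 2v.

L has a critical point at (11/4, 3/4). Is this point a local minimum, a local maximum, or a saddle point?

The Hessian of L is constant: H = [[2, -2], [-2, 10]].
det(H) = 2·10 − (-2)² = 16.
det(H) > 0 and tr(H) = 12 > 0, so H is positive definite and the point is a local minimum.

local minimum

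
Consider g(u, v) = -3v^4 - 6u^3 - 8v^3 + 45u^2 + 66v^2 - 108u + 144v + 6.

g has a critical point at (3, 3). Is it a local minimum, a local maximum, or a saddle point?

local maximum

The mixed partial ∂²g/∂u∂v is 0, so the Hessian at any point is diag(g_uu, g_vv) = diag(18(-2u + 5), 12(-3v^2 - 4v + 11)).
At (3, 3): H = diag(-18, -336).
Both eigenvalues are negative, so H is negative definite: a local maximum.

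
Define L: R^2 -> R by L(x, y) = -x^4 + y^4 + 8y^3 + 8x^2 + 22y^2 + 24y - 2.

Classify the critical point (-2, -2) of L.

local maximum

The mixed partial ∂²L/∂x∂y is 0, so the Hessian at any point is diag(L_xx, L_yy) = diag(4(-3x^2 + 4), 4(3y^2 + 12y + 11)).
At (-2, -2): H = diag(-32, -4).
Both eigenvalues are negative, so H is negative definite: a local maximum.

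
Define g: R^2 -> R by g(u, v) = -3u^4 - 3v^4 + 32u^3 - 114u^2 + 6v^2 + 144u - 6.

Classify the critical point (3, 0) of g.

The mixed partial ∂²g/∂u∂v is 0, so the Hessian at any point is diag(g_uu, g_vv) = diag(12(-3u^2 + 16u - 19), 12(-3v^2 + 1)).
At (3, 0): H = diag(24, 12).
Both eigenvalues are positive, so H is positive definite: a local minimum.

local minimum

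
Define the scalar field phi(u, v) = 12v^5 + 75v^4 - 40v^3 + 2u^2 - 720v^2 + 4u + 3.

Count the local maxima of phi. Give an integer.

phi separates as a function of u plus a function of v, so ∇phi=0 decouples.
∂phi/∂u = 4(u + 1) = 0 at u ∈ {-1}; ∂phi/∂v = 60v(v - 2)(v + 3)(v + 4) = 0 at v ∈ {-4, -3, 0, 2}.
The Hessian is diagonal: diag(phi_uu, phi_vv). Second derivatives: phi_uu(-1)=4; phi_vv(-4)=-1440, phi_vv(-3)=900, phi_vv(0)=-1440, phi_vv(2)=3600.
Local maxima occur where both diagonal entries negative: none. Count: 0.

0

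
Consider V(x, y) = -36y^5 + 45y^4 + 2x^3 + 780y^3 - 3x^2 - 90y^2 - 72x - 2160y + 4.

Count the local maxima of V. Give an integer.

V separates as a function of x plus a function of y, so ∇V=0 decouples.
∂V/∂x = 6(x - 4)(x + 3) = 0 at x ∈ {-3, 4}; ∂V/∂y = -180(y - 4)(y - 1)(y + 1)(y + 3) = 0 at y ∈ {-3, -1, 1, 4}.
The Hessian is diagonal: diag(V_xx, V_yy). Second derivatives: V_xx(-3)=-42, V_xx(4)=42; V_yy(-3)=10080, V_yy(-1)=-3600, V_yy(1)=4320, V_yy(4)=-18900.
Local maxima occur where both diagonal entries negative: (-3, -1), (-3, 4). Count: 2.

2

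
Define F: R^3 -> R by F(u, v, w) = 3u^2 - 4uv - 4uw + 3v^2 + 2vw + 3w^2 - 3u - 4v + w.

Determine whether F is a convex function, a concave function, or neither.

convex

F is quadratic, so its Hessian is the constant matrix H = [[6, -4, -4], [-4, 6, 2], [-4, 2, 6]].
Leading principal minors: 6, 20, 64.
All positive ⇒ H ≻ 0 ⇒ convex.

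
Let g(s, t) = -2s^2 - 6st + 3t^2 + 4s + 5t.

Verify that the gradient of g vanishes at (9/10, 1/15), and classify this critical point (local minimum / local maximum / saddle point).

saddle point

∇g = (-4s - 6t + 4, -6s + 6t + 5); substituting (9/10, 1/15) gives ∇g = (0, 0), so (9/10, 1/15) is indeed a critical point.
The Hessian of g is constant: H = [[-4, -6], [-6, 6]].
det(H) = (-4)·6 − (-6)² = -60.
Since det(H) < 0, H is indefinite and the critical point is a saddle point.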